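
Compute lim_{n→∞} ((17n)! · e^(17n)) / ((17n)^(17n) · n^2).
lim = 0

Stirling: (17n)! ~ sqrt(2π·17n) · (17n/e)^(17n). Hence
  (17n)! · e^(17n) / (17n)^(17n) ~ sqrt(2π·17n).
Dividing by n^2: sqrt(2π·17n) / n^2 = sqrt(2π·17) · n^((1−4)/2), so the expression behaves like sqrt(2π·17) · n^((1−4)/2) → 0.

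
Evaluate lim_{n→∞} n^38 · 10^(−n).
lim = 0

Exponentials with base > 1 dominate every fixed polynomial: for any fixed c, n^c / 10^n → 0 as n → ∞ (e.g. by the ratio test, or by writing 10^n = e^(n ln 10) and noting e^(n ln 10) / n^c → ∞). Hence n^38 · 10^(−n) = n^38 / 10^n → 0.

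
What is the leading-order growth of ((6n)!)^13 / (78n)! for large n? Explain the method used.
((6n)!)^13/(78n)! ~ ((2π·6n)^(12/2) / sqrt(13)) · 13^(−13·6n)  →  0

Write N = 6n. Stirling: N! ~ sqrt(2π N)(N/e)^N and (13N)! ~ sqrt(2π·13N)·(13N/e)^(13N).
  (N!)^13/(13N)! ~ (2π N)^(13/2) (N/e)^(13N) / [sqrt(2π·13N) (13N/e)^(13N)]
     = (2π N)^(13/2) / sqrt(2π·13N) · (N/(13N))^(13N)
     = (2π N)^((13−1)/2) / sqrt(13) · 13^(−13N).
Since 13^13 > 1, the factor 13^(−13N) decays exponentially, so the ratio → 0. Substituting N = 6n gives the stated form.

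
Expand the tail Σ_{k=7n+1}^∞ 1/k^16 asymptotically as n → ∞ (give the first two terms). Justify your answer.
Σ_{k>7n} 1/k^16 = 1/(15 · (7n)^15) − 1/(2 · (7n)^16) + O(1/(7n)^17)

Compare to the integral: ∫_{7n}^∞ x^(−16) dx = [−x^(−15)/15]_{7n}^∞ = 1/((16−1)·(7n)^15). The Euler-Maclaurin correction adds −f(7n)/2 = −1/(2·(7n)^16). Euler-Maclaurin then gives
  Σ_{k>7n} 1/k^16 = ∫_{7n}^∞ dx/x^16 − 1/(2·(7n)^16) + O(1/(7n)^17).
(Equivalently this is ζ(16) − Σ_{k≤7n} 1/k^16.)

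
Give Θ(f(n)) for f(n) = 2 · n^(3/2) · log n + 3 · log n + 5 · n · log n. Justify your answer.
f(n) ∈ Θ(n^(3/2) · log n)

Compare the terms by growth order. For large n, n^a · (log n)^b dominates n^a' · (log n)^b' iff a > a', or (a = a' and b > b'). Ranking the 3 terms shows the dominant one is 2 · n^(3/2) · log n. Hence f(n) ∈ Θ(n^(3/2) · log n).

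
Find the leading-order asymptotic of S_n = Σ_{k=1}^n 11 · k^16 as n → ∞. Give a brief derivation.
S_n ~ 11 · n^17 / 17

By integral comparison (Euler-Maclaurin), Σ_{k=1}^n 11 · k^16 = 11 · ∫_0^n x^16 dx + O(n^16) = 11 · n^17/17 + O(n^16). (Equivalently, Faulhaber's formula gives the same leading term.)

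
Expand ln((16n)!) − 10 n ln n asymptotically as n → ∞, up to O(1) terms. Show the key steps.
ln((16n)!) − 10 n ln n = 6 n ln n + 16(ln 16 − 1) n + (1/2) ln(2π·16n) + O(1/n)

Stirling: ln((16n)!) = 16n ln(16n) − 16n + (1/2) ln(2π·16n) + O(1/n).
Expand 16n ln(16n) = 16n (ln n + ln 16) = 16n ln n + 16n ln 16.
Subtract 10n ln n: leading term is (16 − 10) n ln n = 6 n ln n. The next term is 16n ln 16 − 16n = 16(ln 16 − 1) n. Then the (1/2) ln(2π·16n) correction.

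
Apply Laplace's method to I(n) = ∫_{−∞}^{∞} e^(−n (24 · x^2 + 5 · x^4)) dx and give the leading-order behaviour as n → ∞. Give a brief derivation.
I(n) ~ sqrt(π/(24n))

φ(x) = 24 · x^2 + 5 · x^4 has its unique global minimum at x* = 0 (since φ'(x) = 48x + 20x^3 = 0 only at x = 0 for real x with both coefficients positive, and φ → ∞ as |x| → ∞). At x* = 0, φ(0) = 0 and φ''(0) = 48. Laplace's method then gives
  I(n) ~ sqrt(2π / (n · φ''(0))) · e^(−n φ(0)) = sqrt(2π / (48n)) = sqrt(π/(24n)).
The 5 · x^4 term contributes only at subleading order (an O(1/n) relative correction).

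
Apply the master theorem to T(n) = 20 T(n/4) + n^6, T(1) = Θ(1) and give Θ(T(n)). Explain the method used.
T(n) = Θ(n^6)

log_4 20 ≈ 2.161. f(n) = n^6 dominates n^(log_4 20) since 6 > 2.161, and the regularity condition a·f(n/b) = 20·(n/4)^6 = (20/4096)·n^6 ≤ c·f(n) holds with c = 20/4096 ≈ 0.00488 < 1. So this is Case 3: T(n) = Θ(f(n)) = Θ(n^6).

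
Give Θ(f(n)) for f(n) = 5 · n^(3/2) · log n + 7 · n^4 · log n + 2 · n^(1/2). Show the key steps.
f(n) ∈ Θ(n^4 · log n)

Compare the terms by growth order. For large n, n^a · (log n)^b dominates n^a' · (log n)^b' iff a > a', or (a = a' and b > b'). Ranking the 3 terms shows the dominant one is 7 · n^4 · log n. Hence f(n) ∈ Θ(n^4 · log n).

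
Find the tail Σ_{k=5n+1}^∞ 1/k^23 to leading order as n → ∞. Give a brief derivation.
Σ_{k>5n} 1/k^23 ~ 1/(22 · (5n)^22)

Compare to the integral: ∫_{5n}^∞ x^(−23) dx = [−x^(−22)/22]_{5n}^∞ = 1/((23−1)·(5n)^22). Euler-Maclaurin then gives
  Σ_{k>5n} 1/k^23 = ∫_{5n}^∞ dx/x^23 − 1/(2·(5n)^23) + O(1/(5n)^24).
(Equivalently this is ζ(23) − Σ_{k≤5n} 1/k^23.)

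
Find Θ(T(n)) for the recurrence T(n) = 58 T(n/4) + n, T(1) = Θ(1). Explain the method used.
T(n) = Θ(n^(log_4 58))

Master theorem: compare f(n) = n to n^(log_4 58) where log_4 58 ≈ 2.929. Since 1 < log_4 58, we have f(n) = O(n^(log_4 58 − ε)) for some ε > 0 — Case 1. Hence T(n) = Θ(n^(log_4 58)).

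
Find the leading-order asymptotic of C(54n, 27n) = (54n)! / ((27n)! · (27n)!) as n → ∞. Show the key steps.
C(54n, 27n) ~ (4)^(27n) · sqrt(1/(π·27n))

Write N = 27n. Apply Stirling to each factorial:
  (2N)! ~ sqrt(2π·2N) · (2N/e)^(2N),
  N! ~ sqrt(2π N) · (N/e)^N,
  (1N)! ~ sqrt(2π·1N) · (1N/e)^(1N).
The exponential factors combine to (2N)^(2N) / (N^N · (1N)^(1N)) = 2^(2N)/1^(1N) = (2^2/1^1)^N = (4)^N.
The square-root prefactors combine to sqrt(2π·2N) / (sqrt(2π N)·sqrt(2π·1N)) = sqrt(2 / (2π·1·N)) = sqrt(1/(π·27n)).
Substituting N = 27n: C(54n, 27n) ~ (4)^(27n) · sqrt(1/(π·27n)).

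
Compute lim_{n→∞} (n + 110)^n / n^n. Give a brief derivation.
lim = e^110

Rewrite as (1 + 110/n)^(n). By the standard limit (1 + x/n)^n → e^x, we have (1 + 110/n)^n → e^110, and raising to the 1st power gives e^110.
More precisely, ln[(1 + 110/n)^(n)] = n · ln(1 + 110/n) = n · (110/n + O(1/n^2)) = 110 + O(1/n) → 110.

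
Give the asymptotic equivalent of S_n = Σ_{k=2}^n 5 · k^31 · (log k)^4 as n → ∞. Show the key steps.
S_n ~ 5 · n^32 · (log n)^4 / 32

By integral comparison, S_n = ∫_1^n 5 · x^31 · (log x)^4 dx + O(n^31 · (log n)^4). For the integral, the leading term of ∫_1^n x^31 (log x)^4 dx is n^32/32 · (log n)^4 (by repeated integration by parts; each step lowers the log-exponent and produces a relatively O(1/log n) correction). Hence S_n ~ 5 · n^32 · (log n)^4 / 32.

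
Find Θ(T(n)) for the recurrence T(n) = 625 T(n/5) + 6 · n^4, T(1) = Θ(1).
T(n) = Θ(n^4 log n)

log_5 625 = 4, and f(n) = 6 · n^4 = Θ(n^(log_5 625)). This is Case 2 of the master theorem: T(n) = Θ(f(n) · log n) = Θ(n^4 log n).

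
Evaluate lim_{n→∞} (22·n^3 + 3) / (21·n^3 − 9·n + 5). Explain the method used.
lim = 22/21

For large n the leading n^3 terms dominate both numerator and denominator. Dividing top and bottom by n^3, every other term tends to 0, leaving 22/21.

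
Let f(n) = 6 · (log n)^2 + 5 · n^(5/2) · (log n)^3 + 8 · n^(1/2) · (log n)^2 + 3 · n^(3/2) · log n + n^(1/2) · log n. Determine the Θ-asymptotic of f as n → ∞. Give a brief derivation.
f(n) ∈ Θ(n^(5/2) · (log n)^3)

Compare the terms by growth order. For large n, n^a · (log n)^b dominates n^a' · (log n)^b' iff a > a', or (a = a' and b > b'). Ranking the 5 terms shows the dominant one is 5 · n^(5/2) · (log n)^3. Hence f(n) ∈ Θ(n^(5/2) · (log n)^3).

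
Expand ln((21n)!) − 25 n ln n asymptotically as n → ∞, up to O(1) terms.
ln((21n)!) − 25 n ln n = −4 n ln n + 21(ln 21 − 1) n + (1/2) ln(2π·21n) + O(1/n)

Stirling: ln((21n)!) = 21n ln(21n) − 21n + (1/2) ln(2π·21n) + O(1/n).
Expand 21n ln(21n) = 21n (ln n + ln 21) = 21n ln n + 21n ln 21.
Subtract 25n ln n: leading term is (21 − 25) n ln n = −4 n ln n. The next term is 21n ln 21 − 21n = 21(ln 21 − 1) n. Then the (1/2) ln(2π·21n) correction.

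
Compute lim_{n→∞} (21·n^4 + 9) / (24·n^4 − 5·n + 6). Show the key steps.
lim = 21/24 = 7/8

For large n the leading n^4 terms dominate both numerator and denominator. Dividing top and bottom by n^4, every other term tends to 0, leaving 21/24 = 7/8.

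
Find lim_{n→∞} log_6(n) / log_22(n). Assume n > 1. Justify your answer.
lim = ln(22) / ln(6) = log_6(22)

Change of base: log_6(n) = ln n / ln 6 and log_22(n) = ln n / ln 22. The ratio is (ln n / ln 6) · (ln 22 / ln n) = ln 22 / ln 6, a constant independent of n. So the limit is ln 22 / ln 6 = log_6(22).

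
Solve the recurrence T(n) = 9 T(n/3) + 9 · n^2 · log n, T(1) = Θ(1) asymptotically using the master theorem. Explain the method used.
T(n) = Θ(n^2 · (log n)^2)

Here log_3 9 = 2 and f(n) = 9 · n^2 · log n = Θ(n^(log_3 9) · (log n)^1). This is the extended Case 2 of the master theorem (f matches the critical exponent up to log factors), giving T(n) = Θ(n^(log_3 9) · (log n)^(1+1)) = Θ(n^2 · (log n)^2).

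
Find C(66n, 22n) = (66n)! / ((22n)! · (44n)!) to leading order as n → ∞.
C(66n, 22n) ~ (27/4)^(22n) · sqrt(3/(4π·22n))

Write N = 22n. Apply Stirling to each factorial:
  (3N)! ~ sqrt(2π·3N) · (3N/e)^(3N),
  N! ~ sqrt(2π N) · (N/e)^N,
  (2N)! ~ sqrt(2π·2N) · (2N/e)^(2N).
The exponential factors combine to (3N)^(3N) / (N^N · (2N)^(2N)) = 3^(3N)/2^(2N) = (3^3/2^2)^N = (27/4)^N.
The square-root prefactors combine to sqrt(2π·3N) / (sqrt(2π N)·sqrt(2π·2N)) = sqrt(3 / (2π·2·N)) = sqrt(3/(4π·22n)).
Substituting N = 22n: C(66n, 22n) ~ (27/4)^(22n) · sqrt(3/(4π·22n)).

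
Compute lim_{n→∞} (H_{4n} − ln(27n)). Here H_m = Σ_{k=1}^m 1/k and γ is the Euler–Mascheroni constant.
lim = ln(4/27) + γ

By Euler-Maclaurin, H_m = ln m + γ + O(1/m). So
  H_{4n} − ln(27n) = ln(4n) + γ − ln(27n) + O(1/n)
                       = ln(4/27) + γ + O(1/n).
Hence the limit is ln(4/27) + γ.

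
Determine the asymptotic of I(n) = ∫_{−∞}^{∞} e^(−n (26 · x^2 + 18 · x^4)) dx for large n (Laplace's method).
I(n) ~ sqrt(π/(26n))

φ(x) = 26 · x^2 + 18 · x^4 has its unique global minimum at x* = 0 (since φ'(x) = 52x + 72x^3 = 0 only at x = 0 for real x with both coefficients positive, and φ → ∞ as |x| → ∞). At x* = 0, φ(0) = 0 and φ''(0) = 52. Laplace's method then gives
  I(n) ~ sqrt(2π / (n · φ''(0))) · e^(−n φ(0)) = sqrt(2π / (52n)) = sqrt(π/(26n)).
The 18 · x^4 term contributes only at subleading order (an O(1/n) relative correction).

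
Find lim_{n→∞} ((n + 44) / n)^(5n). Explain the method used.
lim = e^220

Rewrite as (1 + 44/n)^(5n). By the standard limit (1 + x/n)^n → e^x, we have (1 + 44/n)^n → e^44, and raising to the 5th power gives e^220.
More precisely, ln[(1 + 44/n)^(5n)] = 5n · ln(1 + 44/n) = 5n · (44/n + O(1/n^2)) = 220 + O(1/n) → 220.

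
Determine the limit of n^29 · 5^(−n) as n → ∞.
lim = 0

Exponentials with base > 1 dominate every fixed polynomial: for any fixed c, n^c / 5^n → 0 as n → ∞ (e.g. by the ratio test, or by writing 5^n = e^(n ln 5) and noting e^(n ln 5) / n^c → ∞). Hence n^29 · 5^(−n) = n^29 / 5^n → 0.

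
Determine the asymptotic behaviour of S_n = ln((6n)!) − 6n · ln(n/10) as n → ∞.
S_n ~ 6n · (ln 60 − 1) + O(ln n)

Stirling: ln((6n)!) = 6n ln(6n) − 6n + O(ln n).
  S_n = 6n ln(6n) − 6n − 6n ln(n/10) + O(ln n)
      = 6n ln(6n) − 6n ln n + 6n ln 10 − 6n + O(ln n)
      = 6n ln 6 + 6n ln 10 − 6n + O(ln n)
      = 6n (ln 60 − 1) + O(ln n).
Numerically ln(60) − 1 ≈ 3.0943.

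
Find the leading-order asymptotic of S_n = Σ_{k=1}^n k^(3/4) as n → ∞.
S_n ~ (4/7) · n^(7/4)

Integral comparison: Σ_{k=1}^n k^(3/4) = ∫_0^n x^(3/4) dx + O(n^(3/4)). The integral is n^(1 + 3/4) / (1 + 3/4) = n^((3+4)/4) / ((3+4)/4) = (4/7) · n^(7/4).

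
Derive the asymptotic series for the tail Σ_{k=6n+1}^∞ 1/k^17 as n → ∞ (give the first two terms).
Σ_{k>6n} 1/k^17 = 1/(16 · (6n)^16) − 1/(2 · (6n)^17) + O(1/(6n)^18)

Compare to the integral: ∫_{6n}^∞ x^(−17) dx = [−x^(−16)/16]_{6n}^∞ = 1/((17−1)·(6n)^16). The Euler-Maclaurin correction adds −f(6n)/2 = −1/(2·(6n)^17). Euler-Maclaurin then gives
  Σ_{k>6n} 1/k^17 = ∫_{6n}^∞ dx/x^17 − 1/(2·(6n)^17) + O(1/(6n)^18).
(Equivalently this is ζ(17) − Σ_{k≤6n} 1/k^17.)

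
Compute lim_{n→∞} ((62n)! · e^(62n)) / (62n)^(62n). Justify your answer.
lim = ∞

Stirling: (62n)! ~ sqrt(2π·62n) · (62n/e)^(62n). Hence
  (62n)! · e^(62n) / (62n)^(62n) ~ sqrt(2π·62n) = sqrt(2π·62) · sqrt(n) → ∞.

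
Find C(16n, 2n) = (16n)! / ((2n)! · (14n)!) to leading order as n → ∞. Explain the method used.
C(16n, 2n) ~ (16777216/823543)^(2n) · sqrt(4/(7π·2n))

Write N = 2n. Apply Stirling to each factorial:
  (8N)! ~ sqrt(2π·8N) · (8N/e)^(8N),
  N! ~ sqrt(2π N) · (N/e)^N,
  (7N)! ~ sqrt(2π·7N) · (7N/e)^(7N).
The exponential factors combine to (8N)^(8N) / (N^N · (7N)^(7N)) = 8^(8N)/7^(7N) = (8^8/7^7)^N = (16777216/823543)^N.
The square-root prefactors combine to sqrt(2π·8N) / (sqrt(2π N)·sqrt(2π·7N)) = sqrt(8 / (2π·7·N)) = sqrt(4/(7π·2n)).
Substituting N = 2n: C(16n, 2n) ~ (16777216/823543)^(2n) · sqrt(4/(7π·2n)).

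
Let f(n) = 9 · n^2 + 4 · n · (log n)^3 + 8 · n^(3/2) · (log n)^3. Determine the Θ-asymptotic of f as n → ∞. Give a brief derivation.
f(n) ∈ Θ(n^2)

Compare the terms by growth order. For large n, n^a · (log n)^b dominates n^a' · (log n)^b' iff a > a', or (a = a' and b > b'). Ranking the 3 terms shows the dominant one is 9 · n^2. Hence f(n) ∈ Θ(n^2).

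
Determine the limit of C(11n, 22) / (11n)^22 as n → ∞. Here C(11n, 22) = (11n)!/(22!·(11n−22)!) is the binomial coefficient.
lim = 1/22! = 1/1124000727777607680000

With N = 11n → ∞: C(N, 22) / N^22 = [N(N−1)…(N−21)] / (22! · N^22) = (1/22!) · 1 · (1 − 1/(11n)) · … · (1 − 21/(11n)). Each factor → 1 as N → ∞, so the limit is 1/22! = 1/1124000727777607680000.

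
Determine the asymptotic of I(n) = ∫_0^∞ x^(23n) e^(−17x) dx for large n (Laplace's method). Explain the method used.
I(n) ~ (sqrt(2π·23n) / 17) · (23n/(17e))^(23n)

Write the integrand as exp(23n ln x − 17x) and set f(x) = 23n ln x − 17x. Then f'(x) = 23n/x − 17 = 0 at x* = 23n/17, and f''(x*) = −23n/x*^2 = −17^2/(23n). Laplace's method (interior maximum) gives
  I(n) ~ e^(f(x*)) · sqrt(2π / |f''(x*)|)
        = exp(23n ln(23n/17) − 23n) · sqrt(2π · 23n / 17^2)
        = (23n/17)^(23n) e^(−23n) · sqrt(2π·23n) / 17
        = (sqrt(2π·23n) / 17) · (23n/(17e))^(23n).
This matches Γ(23n+1)/17^(23n+1) with Stirling applied to Γ.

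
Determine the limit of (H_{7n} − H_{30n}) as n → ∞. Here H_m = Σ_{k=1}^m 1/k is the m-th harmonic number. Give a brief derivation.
lim = ln(7/30)

Euler-Maclaurin gives H_m = ln m + γ + 1/(2m) + O(1/m^2). The γ and O(1/m) terms cancel in the difference:
  H_{7n} − H_{30n} = ln(7n) − ln(30n) + O(1/n) = ln(7/30) + O(1/n).
Hence the limit is ln(7/30).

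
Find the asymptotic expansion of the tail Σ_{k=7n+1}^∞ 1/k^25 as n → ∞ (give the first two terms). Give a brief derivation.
Σ_{k>7n} 1/k^25 = 1/(24 · (7n)^24) − 1/(2 · (7n)^25) + O(1/(7n)^26)

Compare to the integral: ∫_{7n}^∞ x^(−25) dx = [−x^(−24)/24]_{7n}^∞ = 1/((25−1)·(7n)^24). The Euler-Maclaurin correction adds −f(7n)/2 = −1/(2·(7n)^25). Euler-Maclaurin then gives
  Σ_{k>7n} 1/k^25 = ∫_{7n}^∞ dx/x^25 − 1/(2·(7n)^25) + O(1/(7n)^26).
(Equivalently this is ζ(25) − Σ_{k≤7n} 1/k^25.)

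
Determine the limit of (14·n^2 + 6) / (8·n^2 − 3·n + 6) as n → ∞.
lim = 14/8 = 7/4

For large n the leading n^2 terms dominate both numerator and denominator. Dividing top and bottom by n^2, every other term tends to 0, leaving 14/8 = 7/4.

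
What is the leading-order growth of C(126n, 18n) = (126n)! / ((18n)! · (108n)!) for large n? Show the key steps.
C(126n, 18n) ~ (823543/46656)^(18n) · sqrt(7/(12π·18n))

Write N = 18n. Apply Stirling to each factorial:
  (7N)! ~ sqrt(2π·7N) · (7N/e)^(7N),
  N! ~ sqrt(2π N) · (N/e)^N,
  (6N)! ~ sqrt(2π·6N) · (6N/e)^(6N).
The exponential factors combine to (7N)^(7N) / (N^N · (6N)^(6N)) = 7^(7N)/6^(6N) = (7^7/6^6)^N = (823543/46656)^N.
The square-root prefactors combine to sqrt(2π·7N) / (sqrt(2π N)·sqrt(2π·6N)) = sqrt(7 / (2π·6·N)) = sqrt(7/(12π·18n)).
Substituting N = 18n: C(126n, 18n) ~ (823543/46656)^(18n) · sqrt(7/(12π·18n)).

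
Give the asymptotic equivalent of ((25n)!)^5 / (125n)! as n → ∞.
((25n)!)^5/(125n)! ~ ((2π·25n)^(4/2) / sqrt(5)) · 5^(−5·25n)  →  0

Write N = 25n. Stirling: N! ~ sqrt(2π N)(N/e)^N and (5N)! ~ sqrt(2π·5N)·(5N/e)^(5N).
  (N!)^5/(5N)! ~ (2π N)^(5/2) (N/e)^(5N) / [sqrt(2π·5N) (5N/e)^(5N)]
     = (2π N)^(5/2) / sqrt(2π·5N) · (N/(5N))^(5N)
     = (2π N)^((5−1)/2) / sqrt(5) · 5^(−5N).
Since 5^5 > 1, the factor 5^(−5N) decays exponentially, so the ratio → 0. Substituting N = 25n gives the stated form.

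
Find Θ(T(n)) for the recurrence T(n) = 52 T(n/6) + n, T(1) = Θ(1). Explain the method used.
T(n) = Θ(n^(log_6 52))

Master theorem: compare f(n) = n to n^(log_6 52) where log_6 52 ≈ 2.205. Since 1 < log_6 52, we have f(n) = O(n^(log_6 52 − ε)) for some ε > 0 — Case 1. Hence T(n) = Θ(n^(log_6 52)).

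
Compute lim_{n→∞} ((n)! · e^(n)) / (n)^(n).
lim = ∞

Stirling: (n)! ~ sqrt(2π·n) · (n/e)^(n). Hence
  (n)! · e^(n) / (n)^(n) ~ sqrt(2π·n) = sqrt(2π) · sqrt(n) → ∞.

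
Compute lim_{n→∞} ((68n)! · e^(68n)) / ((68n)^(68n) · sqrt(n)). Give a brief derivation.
lim = sqrt(2π·68)

Stirling: (68n)! ~ sqrt(2π·68n) · (68n/e)^(68n). Hence
  (68n)! · e^(68n) / (68n)^(68n) ~ sqrt(2π·68n).
Dividing by sqrt(n): sqrt(2π·68n) / sqrt(n) = sqrt(2π·68) · n^((1−1)/2), so the limit is sqrt(2π·68).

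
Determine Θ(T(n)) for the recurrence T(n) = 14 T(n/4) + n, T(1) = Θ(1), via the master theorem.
T(n) = Θ(n^(log_4 14))

Master theorem: compare f(n) = n to n^(log_4 14) where log_4 14 ≈ 1.904. Since 1 < log_4 14, we have f(n) = O(n^(log_4 14 − ε)) for some ε > 0 — Case 1. Hence T(n) = Θ(n^(log_4 14)).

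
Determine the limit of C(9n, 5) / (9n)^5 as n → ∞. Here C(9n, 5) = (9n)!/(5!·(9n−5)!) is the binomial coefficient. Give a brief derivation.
lim = 1/5! = 1/120

With N = 9n → ∞: C(N, 5) / N^5 = [N(N−1)…(N−4)] / (5! · N^5) = (1/5!) · 1 · (1 − 1/(9n)) · (1 − 2/(9n)) · (1 − 3/(9n)) · (1 − 4/(9n)). Each factor → 1 as N → ∞, so the limit is 1/5! = 1/120.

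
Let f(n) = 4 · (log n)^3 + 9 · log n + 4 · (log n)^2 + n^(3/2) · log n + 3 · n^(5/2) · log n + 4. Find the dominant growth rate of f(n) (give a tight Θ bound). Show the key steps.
f(n) ∈ Θ(n^(5/2) · log n)

Compare the terms by growth order. For large n, n^a · (log n)^b dominates n^a' · (log n)^b' iff a > a', or (a = a' and b > b'). Ranking the 6 terms shows the dominant one is 3 · n^(5/2) · log n. Hence f(n) ∈ Θ(n^(5/2) · log n).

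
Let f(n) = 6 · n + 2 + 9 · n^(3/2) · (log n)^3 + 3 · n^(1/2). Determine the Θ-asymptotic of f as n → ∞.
f(n) ∈ Θ(n^(3/2) · (log n)^3)

Compare the terms by growth order. For large n, n^a · (log n)^b dominates n^a' · (log n)^b' iff a > a', or (a = a' and b > b'). Ranking the 4 terms shows the dominant one is 9 · n^(3/2) · (log n)^3. Hence f(n) ∈ Θ(n^(3/2) · (log n)^3).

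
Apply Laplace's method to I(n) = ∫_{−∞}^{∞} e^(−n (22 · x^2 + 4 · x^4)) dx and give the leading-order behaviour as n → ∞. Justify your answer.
I(n) ~ sqrt(π/(22n))

φ(x) = 22 · x^2 + 4 · x^4 has its unique global minimum at x* = 0 (since φ'(x) = 44x + 16x^3 = 0 only at x = 0 for real x with both coefficients positive, and φ → ∞ as |x| → ∞). At x* = 0, φ(0) = 0 and φ''(0) = 44. Laplace's method then gives
  I(n) ~ sqrt(2π / (n · φ''(0))) · e^(−n φ(0)) = sqrt(2π / (44n)) = sqrt(π/(22n)).
The 4 · x^4 term contributes only at subleading order (an O(1/n) relative correction).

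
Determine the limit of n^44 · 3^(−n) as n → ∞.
lim = 0

Exponentials with base > 1 dominate every fixed polynomial: for any fixed c, n^c / 3^n → 0 as n → ∞ (e.g. by the ratio test, or by writing 3^n = e^(n ln 3) and noting e^(n ln 3) / n^c → ∞). Hence n^44 · 3^(−n) = n^44 / 3^n → 0.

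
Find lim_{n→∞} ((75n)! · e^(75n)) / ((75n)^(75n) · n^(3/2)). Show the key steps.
lim = 0

Stirling: (75n)! ~ sqrt(2π·75n) · (75n/e)^(75n). Hence
  (75n)! · e^(75n) / (75n)^(75n) ~ sqrt(2π·75n).
Dividing by n^(3/2): sqrt(2π·75n) / n^(3/2) = sqrt(2π·75) · n^((1−3)/2), so the expression behaves like sqrt(2π·75) · n^((1−3)/2) → 0.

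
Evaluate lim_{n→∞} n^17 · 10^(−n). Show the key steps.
lim = 0

Exponentials with base > 1 dominate every fixed polynomial: for any fixed c, n^c / 10^n → 0 as n → ∞ (e.g. by the ratio test, or by writing 10^n = e^(n ln 10) and noting e^(n ln 10) / n^c → ∞). Hence n^17 · 10^(−n) = n^17 / 10^n → 0.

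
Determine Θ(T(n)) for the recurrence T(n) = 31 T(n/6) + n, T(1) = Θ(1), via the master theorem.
T(n) = Θ(n^(log_6 31))

Master theorem: compare f(n) = n to n^(log_6 31) where log_6 31 ≈ 1.917. Since 1 < log_6 31, we have f(n) = O(n^(log_6 31 − ε)) for some ε > 0 — Case 1. Hence T(n) = Θ(n^(log_6 31)).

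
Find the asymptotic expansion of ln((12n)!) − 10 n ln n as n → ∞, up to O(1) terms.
ln((12n)!) − 10 n ln n = 2 n ln n + 12(ln 12 − 1) n + (1/2) ln(2π·12n) + O(1/n)

Stirling: ln((12n)!) = 12n ln(12n) − 12n + (1/2) ln(2π·12n) + O(1/n).
Expand 12n ln(12n) = 12n (ln n + ln 12) = 12n ln n + 12n ln 12.
Subtract 10n ln n: leading term is (12 − 10) n ln n = 2 n ln n. The next term is 12n ln 12 − 12n = 12(ln 12 − 1) n. Then the (1/2) ln(2π·12n) correction.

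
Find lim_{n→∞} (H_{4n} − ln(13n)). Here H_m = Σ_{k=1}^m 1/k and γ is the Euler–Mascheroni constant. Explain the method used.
lim = ln(4/13) + γ

By Euler-Maclaurin, H_m = ln m + γ + O(1/m). So
  H_{4n} − ln(13n) = ln(4n) + γ − ln(13n) + O(1/n)
                       = ln(4/13) + γ + O(1/n).
Hence the limit is ln(4/13) + γ.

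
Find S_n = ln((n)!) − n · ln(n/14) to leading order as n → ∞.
S_n ~ n · (ln 14 − 1) + O(ln n)

Stirling: ln((n)!) = n ln(n) − n + O(ln n).
  S_n = n ln(n) − n − n ln(n/14) + O(ln n)
      = n ln(n) − n ln n + n ln 14 − n + O(ln n)
      = n ln 14 − n + O(ln n)
      = n (ln 14 − 1) + O(ln n).
Numerically ln(14) − 1 ≈ 1.6391.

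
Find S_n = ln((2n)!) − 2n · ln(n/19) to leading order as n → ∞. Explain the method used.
S_n ~ 2n · (ln 38 − 1) + O(ln n)

Stirling: ln((2n)!) = 2n ln(2n) − 2n + O(ln n).
  S_n = 2n ln(2n) − 2n − 2n ln(n/19) + O(ln n)
      = 2n ln(2n) − 2n ln n + 2n ln 19 − 2n + O(ln n)
      = 2n ln 2 + 2n ln 19 − 2n + O(ln n)
      = 2n (ln 38 − 1) + O(ln n).
Numerically ln(38) − 1 ≈ 2.6376.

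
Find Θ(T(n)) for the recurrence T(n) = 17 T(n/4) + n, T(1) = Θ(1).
T(n) = Θ(n^(log_4 17))

Master theorem: compare f(n) = n to n^(log_4 17) where log_4 17 ≈ 2.044. Since 1 < log_4 17, we have f(n) = O(n^(log_4 17 − ε)) for some ε > 0 — Case 1. Hence T(n) = Θ(n^(log_4 17)).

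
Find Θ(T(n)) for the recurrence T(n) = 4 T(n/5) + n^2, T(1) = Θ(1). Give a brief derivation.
T(n) = Θ(n^2)

log_5 4 ≈ 0.861. f(n) = n^2 dominates n^(log_5 4) since 2 > 0.861, and the regularity condition a·f(n/b) = 4·(n/5)^2 = (4/25)·n^2 ≤ c·f(n) holds with c = 4/25 ≈ 0.16 < 1. So this is Case 3: T(n) = Θ(f(n)) = Θ(n^2).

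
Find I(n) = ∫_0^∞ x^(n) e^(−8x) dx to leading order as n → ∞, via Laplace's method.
I(n) ~ (sqrt(2π·n) / 8) · (n/(8e))^(n)

Write the integrand as exp(n ln x − 8x) and set f(x) = n ln x − 8x. Then f'(x) = n/x − 8 = 0 at x* = n/8, and f''(x*) = −n/x*^2 = −8^2/(n). Laplace's method (interior maximum) gives
  I(n) ~ e^(f(x*)) · sqrt(2π / |f''(x*)|)
        = exp(n ln(n/8) − n) · sqrt(2π · n / 8^2)
        = (n/8)^(n) e^(−n) · sqrt(2π·n) / 8
        = (sqrt(2π·n) / 8) · (n/(8e))^(n).
This matches Γ(n+1)/8^(n+1) with Stirling applied to Γ.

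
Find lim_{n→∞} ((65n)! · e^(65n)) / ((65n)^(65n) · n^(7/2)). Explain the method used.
lim = 0

Stirling: (65n)! ~ sqrt(2π·65n) · (65n/e)^(65n). Hence
  (65n)! · e^(65n) / (65n)^(65n) ~ sqrt(2π·65n).
Dividing by n^(7/2): sqrt(2π·65n) / n^(7/2) = sqrt(2π·65) · n^((1−7)/2), so the expression behaves like sqrt(2π·65) · n^((1−7)/2) → 0.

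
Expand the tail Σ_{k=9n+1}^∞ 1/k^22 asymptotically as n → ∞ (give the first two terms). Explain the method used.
Σ_{k>9n} 1/k^22 = 1/(21 · (9n)^21) − 1/(2 · (9n)^22) + O(1/(9n)^23)

Compare to the integral: ∫_{9n}^∞ x^(−22) dx = [−x^(−21)/21]_{9n}^∞ = 1/((22−1)·(9n)^21). The Euler-Maclaurin correction adds −f(9n)/2 = −1/(2·(9n)^22). Euler-Maclaurin then gives
  Σ_{k>9n} 1/k^22 = ∫_{9n}^∞ dx/x^22 − 1/(2·(9n)^22) + O(1/(9n)^23).
(Equivalently this is ζ(22) − Σ_{k≤9n} 1/k^22.)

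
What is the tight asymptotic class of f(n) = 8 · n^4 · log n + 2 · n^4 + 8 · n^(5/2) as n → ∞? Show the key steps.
f(n) ∈ Θ(n^4 · log n)

Compare the terms by growth order. For large n, n^a · (log n)^b dominates n^a' · (log n)^b' iff a > a', or (a = a' and b > b'). Ranking the 3 terms shows the dominant one is 8 · n^4 · log n. Hence f(n) ∈ Θ(n^4 · log n).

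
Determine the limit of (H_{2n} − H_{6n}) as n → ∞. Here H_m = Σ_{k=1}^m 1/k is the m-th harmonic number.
lim = ln(2/6) = −ln 3

Euler-Maclaurin gives H_m = ln m + γ + 1/(2m) + O(1/m^2). The γ and O(1/m) terms cancel in the difference:
  H_{2n} − H_{6n} = ln(2n) − ln(6n) + O(1/n) = ln(2/6) + O(1/n).
Hence the limit is ln(2/6) = −ln 3.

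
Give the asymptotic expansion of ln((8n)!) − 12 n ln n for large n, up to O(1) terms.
ln((8n)!) − 12 n ln n = −4 n ln n + 8(ln 8 − 1) n + (1/2) ln(2π·8n) + O(1/n)

Stirling: ln((8n)!) = 8n ln(8n) − 8n + (1/2) ln(2π·8n) + O(1/n).
Expand 8n ln(8n) = 8n (ln n + ln 8) = 8n ln n + 8n ln 8.
Subtract 12n ln n: leading term is (8 − 12) n ln n = −4 n ln n. The next term is 8n ln 8 − 8n = 8(ln 8 − 1) n. Then the (1/2) ln(2π·8n) correction.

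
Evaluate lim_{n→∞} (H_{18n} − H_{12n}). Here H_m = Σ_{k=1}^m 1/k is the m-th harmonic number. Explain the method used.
lim = ln(18/12) = ln(3/2)

Euler-Maclaurin gives H_m = ln m + γ + 1/(2m) + O(1/m^2). The γ and O(1/m) terms cancel in the difference:
  H_{18n} − H_{12n} = ln(18n) − ln(12n) + O(1/n) = ln(18/12) + O(1/n).
Hence the limit is ln(18/12) = ln(3/2).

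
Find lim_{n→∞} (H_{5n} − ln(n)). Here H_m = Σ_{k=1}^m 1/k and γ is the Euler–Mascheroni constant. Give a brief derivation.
lim = ln 5 + γ

By Euler-Maclaurin, H_m = ln m + γ + O(1/m). So
  H_{5n} − ln(n) = ln(5n) + γ − ln(n) + O(1/n)
                       = ln(5/1) + γ + O(1/n).
Hence the limit is ln(5/1) + γ.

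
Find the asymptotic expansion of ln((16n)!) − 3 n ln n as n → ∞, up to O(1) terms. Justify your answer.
ln((16n)!) − 3 n ln n = 13 n ln n + 16(ln 16 − 1) n + (1/2) ln(2π·16n) + O(1/n)

Stirling: ln((16n)!) = 16n ln(16n) − 16n + (1/2) ln(2π·16n) + O(1/n).
Expand 16n ln(16n) = 16n (ln n + ln 16) = 16n ln n + 16n ln 16.
Subtract 3n ln n: leading term is (16 − 3) n ln n = 13 n ln n. The next term is 16n ln 16 − 16n = 16(ln 16 − 1) n. Then the (1/2) ln(2π·16n) correction.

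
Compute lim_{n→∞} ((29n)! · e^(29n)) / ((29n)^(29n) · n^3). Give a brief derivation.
lim = 0

Stirling: (29n)! ~ sqrt(2π·29n) · (29n/e)^(29n). Hence
  (29n)! · e^(29n) / (29n)^(29n) ~ sqrt(2π·29n).
Dividing by n^3: sqrt(2π·29n) / n^3 = sqrt(2π·29) · n^((1−6)/2), so the expression behaves like sqrt(2π·29) · n^((1−6)/2) → 0.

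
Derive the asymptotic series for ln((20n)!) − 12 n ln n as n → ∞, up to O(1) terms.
ln((20n)!) − 12 n ln n = 8 n ln n + 20(ln 20 − 1) n + (1/2) ln(2π·20n) + O(1/n)

Stirling: ln((20n)!) = 20n ln(20n) − 20n + (1/2) ln(2π·20n) + O(1/n).
Expand 20n ln(20n) = 20n (ln n + ln 20) = 20n ln n + 20n ln 20.
Subtract 12n ln n: leading term is (20 − 12) n ln n = 8 n ln n. The next term is 20n ln 20 − 20n = 20(ln 20 − 1) n. Then the (1/2) ln(2π·20n) correction.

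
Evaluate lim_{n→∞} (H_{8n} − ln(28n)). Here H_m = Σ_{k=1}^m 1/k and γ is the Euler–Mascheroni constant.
lim = ln(2/7) + γ

By Euler-Maclaurin, H_m = ln m + γ + O(1/m). So
  H_{8n} − ln(28n) = ln(8n) + γ − ln(28n) + O(1/n)
                       = ln(8/28) + γ + O(1/n).
Hence the limit is ln(8/28) + γ (= ln(2/7)).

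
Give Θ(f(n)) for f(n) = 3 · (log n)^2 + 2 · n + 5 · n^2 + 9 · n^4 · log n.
f(n) ∈ Θ(n^4 · log n)

Compare the terms by growth order. For large n, n^a · (log n)^b dominates n^a' · (log n)^b' iff a > a', or (a = a' and b > b'). Ranking the 4 terms shows the dominant one is 9 · n^4 · log n. Hence f(n) ∈ Θ(n^4 · log n).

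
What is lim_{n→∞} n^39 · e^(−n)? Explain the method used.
lim = 0

Exponentials with base > 1 dominate every fixed polynomial: for any fixed c, n^c / e^n → 0 as n → ∞ (e.g. by the ratio test, or since e^n grows faster than any power of n). Hence n^39 · e^(−n) = n^39 / e^n → 0.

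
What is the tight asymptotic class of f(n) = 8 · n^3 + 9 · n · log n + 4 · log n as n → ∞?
f(n) ∈ Θ(n^3)

Compare the terms by growth order. For large n, n^a · (log n)^b dominates n^a' · (log n)^b' iff a > a', or (a = a' and b > b'). Ranking the 3 terms shows the dominant one is 8 · n^3. Hence f(n) ∈ Θ(n^3).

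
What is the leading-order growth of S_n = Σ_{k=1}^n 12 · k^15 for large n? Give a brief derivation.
S_n ~ 3 · n^16 / 4

By integral comparison (Euler-Maclaurin), Σ_{k=1}^n 12 · k^15 = 12 · ∫_0^n x^15 dx + O(n^15) = 12 · n^16/16 = 3 · n^16 / 4 + O(n^15). (Equivalently, Faulhaber's formula gives the same leading term.)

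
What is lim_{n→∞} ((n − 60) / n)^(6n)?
lim = e^(−360)

Rewrite as (1 − 60/n)^(6n). By the standard limit (1 + x/n)^n → e^x, we have (1 − 60/n)^n → e^(−60), and raising to the 6th power gives e^(−360).
More precisely, ln[(1 − 60/n)^(6n)] = 6n · ln(1 − 60/n) = 6n · (-60/n + O(1/n^2)) = -360 + O(1/n) → -360.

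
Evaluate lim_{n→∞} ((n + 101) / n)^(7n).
lim = e^707

Rewrite as (1 + 101/n)^(7n). By the standard limit (1 + x/n)^n → e^x, we have (1 + 101/n)^n → e^101, and raising to the 7th power gives e^707.
More precisely, ln[(1 + 101/n)^(7n)] = 7n · ln(1 + 101/n) = 7n · (101/n + O(1/n^2)) = 707 + O(1/n) → 707.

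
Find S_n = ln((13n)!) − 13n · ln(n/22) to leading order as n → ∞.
S_n ~ 13n · (ln 286 − 1) + O(ln n)

Stirling: ln((13n)!) = 13n ln(13n) − 13n + O(ln n).
  S_n = 13n ln(13n) − 13n − 13n ln(n/22) + O(ln n)
      = 13n ln(13n) − 13n ln n + 13n ln 22 − 13n + O(ln n)
      = 13n ln 13 + 13n ln 22 − 13n + O(ln n)
      = 13n (ln 286 − 1) + O(ln n).
Numerically ln(286) − 1 ≈ 4.6560.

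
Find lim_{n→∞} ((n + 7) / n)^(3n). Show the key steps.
lim = e^21

Rewrite as (1 + 7/n)^(3n). By the standard limit (1 + x/n)^n → e^x, we have (1 + 7/n)^n → e^7, and raising to the 3rd power gives e^21.
More precisely, ln[(1 + 7/n)^(3n)] = 3n · ln(1 + 7/n) = 3n · (7/n + O(1/n^2)) = 21 + O(1/n) → 21.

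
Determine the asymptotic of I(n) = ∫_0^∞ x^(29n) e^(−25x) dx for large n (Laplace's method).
I(n) ~ (sqrt(2π·29n) / 25) · (29n/(25e))^(29n)

Write the integrand as exp(29n ln x − 25x) and set f(x) = 29n ln x − 25x. Then f'(x) = 29n/x − 25 = 0 at x* = 29n/25, and f''(x*) = −29n/x*^2 = −25^2/(29n). Laplace's method (interior maximum) gives
  I(n) ~ e^(f(x*)) · sqrt(2π / |f''(x*)|)
        = exp(29n ln(29n/25) − 29n) · sqrt(2π · 29n / 25^2)
        = (29n/25)^(29n) e^(−29n) · sqrt(2π·29n) / 25
        = (sqrt(2π·29n) / 25) · (29n/(25e))^(29n).
This matches Γ(29n+1)/25^(29n+1) with Stirling applied to Γ.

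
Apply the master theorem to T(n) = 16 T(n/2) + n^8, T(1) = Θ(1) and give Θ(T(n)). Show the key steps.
T(n) = Θ(n^8)

log_2 16 ≈ 4.000. f(n) = n^8 dominates n^(log_2 16) since 8 > 4.000, and the regularity condition a·f(n/b) = 16·(n/2)^8 = (16/256)·n^8 ≤ c·f(n) holds with c = 16/256 ≈ 0.0625 < 1. So this is Case 3: T(n) = Θ(f(n)) = Θ(n^8).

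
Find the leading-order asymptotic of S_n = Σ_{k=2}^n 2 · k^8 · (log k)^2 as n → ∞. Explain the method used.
S_n ~ 2 · n^9 · (log n)^2 / 9

By integral comparison, S_n = ∫_1^n 2 · x^8 · (log x)^2 dx + O(n^8 · (log n)^2). For the integral, the leading term of ∫_1^n x^8 (log x)^2 dx is n^9/9 · (log n)^2 (by repeated integration by parts; each step lowers the log-exponent and produces a relatively O(1/log n) correction). Hence S_n ~ 2 · n^9 · (log n)^2 / 9.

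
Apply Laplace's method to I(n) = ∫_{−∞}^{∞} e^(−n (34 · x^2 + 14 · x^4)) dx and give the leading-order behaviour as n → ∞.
I(n) ~ sqrt(π/(34n))

φ(x) = 34 · x^2 + 14 · x^4 has its unique global minimum at x* = 0 (since φ'(x) = 68x + 56x^3 = 0 only at x = 0 for real x with both coefficients positive, and φ → ∞ as |x| → ∞). At x* = 0, φ(0) = 0 and φ''(0) = 68. Laplace's method then gives
  I(n) ~ sqrt(2π / (n · φ''(0))) · e^(−n φ(0)) = sqrt(2π / (68n)) = sqrt(π/(34n)).
The 14 · x^4 term contributes only at subleading order (an O(1/n) relative correction).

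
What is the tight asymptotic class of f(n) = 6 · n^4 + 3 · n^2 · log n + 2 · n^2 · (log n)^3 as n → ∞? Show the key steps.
f(n) ∈ Θ(n^4)

Compare the terms by growth order. For large n, n^a · (log n)^b dominates n^a' · (log n)^b' iff a > a', or (a = a' and b > b'). Ranking the 3 terms shows the dominant one is 6 · n^4. Hence f(n) ∈ Θ(n^4).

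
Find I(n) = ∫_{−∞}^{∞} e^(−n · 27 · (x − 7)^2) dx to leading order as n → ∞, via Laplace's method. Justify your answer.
I(n) = sqrt(π/(27n))

Here φ(x) = 27 · (x − 7)^2 has its unique minimum at x* = 7 with φ(x*) = 0 and φ''(x*) = 54. Laplace's method gives
  I(n) ~ e^(−n φ(x*)) · sqrt(2π / (n · φ''(x*))) = sqrt(2π / (54n)) = sqrt(π/(27n)).
This is exact: substituting u = (x − 7)·sqrt(27n) gives I(n) = (1/sqrt(27n)) ∫_{−∞}^{∞} e^(−u^2) du = sqrt(π/(27n)).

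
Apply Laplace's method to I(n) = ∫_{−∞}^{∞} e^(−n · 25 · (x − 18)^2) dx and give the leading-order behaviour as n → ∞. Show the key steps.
I(n) = sqrt(π/(25n))

Here φ(x) = 25 · (x − 18)^2 has its unique minimum at x* = 18 with φ(x*) = 0 and φ''(x*) = 50. Laplace's method gives
  I(n) ~ e^(−n φ(x*)) · sqrt(2π / (n · φ''(x*))) = sqrt(2π / (50n)) = sqrt(π/(25n)).
This is exact: substituting u = (x − 18)·sqrt(25n) gives I(n) = (1/sqrt(25n)) ∫_{−∞}^{∞} e^(−u^2) du = sqrt(π/(25n)).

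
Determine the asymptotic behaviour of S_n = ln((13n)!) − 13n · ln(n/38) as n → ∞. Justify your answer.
S_n ~ 13n · (ln 494 − 1) + O(ln n)

Stirling: ln((13n)!) = 13n ln(13n) − 13n + O(ln n).
  S_n = 13n ln(13n) − 13n − 13n ln(n/38) + O(ln n)
      = 13n ln(13n) − 13n ln n + 13n ln 38 − 13n + O(ln n)
      = 13n ln 13 + 13n ln 38 − 13n + O(ln n)
      = 13n (ln 494 − 1) + O(ln n).
Numerically ln(494) − 1 ≈ 5.2025.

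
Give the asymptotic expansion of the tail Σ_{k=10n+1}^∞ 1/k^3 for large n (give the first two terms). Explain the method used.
Σ_{k>10n} 1/k^3 = 1/(2 · (10n)^2) − 1/(2 · (10n)^3) + O(1/(10n)^4)

Compare to the integral: ∫_{10n}^∞ x^(−3) dx = [−x^(−2)/2]_{10n}^∞ = 1/((3−1)·(10n)^2). The Euler-Maclaurin correction adds −f(10n)/2 = −1/(2·(10n)^3). Euler-Maclaurin then gives
  Σ_{k>10n} 1/k^3 = ∫_{10n}^∞ dx/x^3 − 1/(2·(10n)^3) + O(1/(10n)^4).
(Equivalently this is ζ(3) − Σ_{k≤10n} 1/k^3.)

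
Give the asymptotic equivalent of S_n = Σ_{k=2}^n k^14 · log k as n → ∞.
S_n ~ n^15 log n / 15 − n^15 / 225

By integral comparison, S_n = ∫_1^n x^14 · log x dx + O(n^14 · log n). For the integral, ∫ x^14 log x dx = n^15 log n / 15 − n^15/225 (integration by parts). Hence S_n ~ n^15 log n / 15 − n^15 / 225.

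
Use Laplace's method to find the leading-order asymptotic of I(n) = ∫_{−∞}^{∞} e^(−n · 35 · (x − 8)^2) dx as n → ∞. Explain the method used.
I(n) = sqrt(π/(35n))

Here φ(x) = 35 · (x − 8)^2 has its unique minimum at x* = 8 with φ(x*) = 0 and φ''(x*) = 70. Laplace's method gives
  I(n) ~ e^(−n φ(x*)) · sqrt(2π / (n · φ''(x*))) = sqrt(2π / (70n)) = sqrt(π/(35n)).
This is exact: substituting u = (x − 8)·sqrt(35n) gives I(n) = (1/sqrt(35n)) ∫_{−∞}^{∞} e^(−u^2) du = sqrt(π/(35n)).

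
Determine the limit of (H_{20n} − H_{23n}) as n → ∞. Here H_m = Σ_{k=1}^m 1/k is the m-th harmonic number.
lim = ln(20/23)

Euler-Maclaurin gives H_m = ln m + γ + 1/(2m) + O(1/m^2). The γ and O(1/m) terms cancel in the difference:
  H_{20n} − H_{23n} = ln(20n) − ln(23n) + O(1/n) = ln(20/23) + O(1/n).
Hence the limit is ln(20/23).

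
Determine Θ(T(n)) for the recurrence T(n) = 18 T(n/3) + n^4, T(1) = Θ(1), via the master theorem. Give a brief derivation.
T(n) = Θ(n^4)

log_3 18 ≈ 2.631. f(n) = n^4 dominates n^(log_3 18) since 4 > 2.631, and the regularity condition a·f(n/b) = 18·(n/3)^4 = (18/81)·n^4 ≤ c·f(n) holds with c = 18/81 ≈ 0.222 < 1. So this is Case 3: T(n) = Θ(f(n)) = Θ(n^4).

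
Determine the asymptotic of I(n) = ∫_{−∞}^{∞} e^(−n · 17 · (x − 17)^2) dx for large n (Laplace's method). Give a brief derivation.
I(n) = sqrt(π/(17n))

Here φ(x) = 17 · (x − 17)^2 has its unique minimum at x* = 17 with φ(x*) = 0 and φ''(x*) = 34. Laplace's method gives
  I(n) ~ e^(−n φ(x*)) · sqrt(2π / (n · φ''(x*))) = sqrt(2π / (34n)) = sqrt(π/(17n)).
This is exact: substituting u = (x − 17)·sqrt(17n) gives I(n) = (1/sqrt(17n)) ∫_{−∞}^{∞} e^(−u^2) du = sqrt(π/(17n)).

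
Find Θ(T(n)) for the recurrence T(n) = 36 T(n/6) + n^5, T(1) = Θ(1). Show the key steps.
T(n) = Θ(n^5)

log_6 36 ≈ 2.000. f(n) = n^5 dominates n^(log_6 36) since 5 > 2.000, and the regularity condition a·f(n/b) = 36·(n/6)^5 = (36/7776)·n^5 ≤ c·f(n) holds with c = 36/7776 ≈ 0.00463 < 1. So this is Case 3: T(n) = Θ(f(n)) = Θ(n^5).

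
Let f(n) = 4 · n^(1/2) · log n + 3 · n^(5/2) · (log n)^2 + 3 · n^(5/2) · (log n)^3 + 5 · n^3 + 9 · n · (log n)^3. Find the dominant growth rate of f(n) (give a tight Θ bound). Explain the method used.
f(n) ∈ Θ(n^3)

Compare the terms by growth order. For large n, n^a · (log n)^b dominates n^a' · (log n)^b' iff a > a', or (a = a' and b > b'). Ranking the 5 terms shows the dominant one is 5 · n^3. Hence f(n) ∈ Θ(n^3).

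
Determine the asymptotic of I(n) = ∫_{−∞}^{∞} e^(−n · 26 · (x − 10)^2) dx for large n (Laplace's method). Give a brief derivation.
I(n) = sqrt(π/(26n))

Here φ(x) = 26 · (x − 10)^2 has its unique minimum at x* = 10 with φ(x*) = 0 and φ''(x*) = 52. Laplace's method gives
  I(n) ~ e^(−n φ(x*)) · sqrt(2π / (n · φ''(x*))) = sqrt(2π / (52n)) = sqrt(π/(26n)).
This is exact: substituting u = (x − 10)·sqrt(26n) gives I(n) = (1/sqrt(26n)) ∫_{−∞}^{∞} e^(−u^2) du = sqrt(π/(26n)).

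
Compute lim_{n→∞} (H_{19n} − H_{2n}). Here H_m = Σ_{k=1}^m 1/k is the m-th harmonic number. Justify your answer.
lim = ln(19/2)

Euler-Maclaurin gives H_m = ln m + γ + 1/(2m) + O(1/m^2). The γ and O(1/m) terms cancel in the difference:
  H_{19n} − H_{2n} = ln(19n) − ln(2n) + O(1/n) = ln(19/2) + O(1/n).
Hence the limit is ln(19/2).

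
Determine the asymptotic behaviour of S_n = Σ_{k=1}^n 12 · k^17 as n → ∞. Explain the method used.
S_n ~ 2 · n^18 / 3

By integral comparison (Euler-Maclaurin), Σ_{k=1}^n 12 · k^17 = 12 · ∫_0^n x^17 dx + O(n^17) = 12 · n^18/18 = 2 · n^18 / 3 + O(n^17). (Equivalently, Faulhaber's formula gives the same leading term.)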